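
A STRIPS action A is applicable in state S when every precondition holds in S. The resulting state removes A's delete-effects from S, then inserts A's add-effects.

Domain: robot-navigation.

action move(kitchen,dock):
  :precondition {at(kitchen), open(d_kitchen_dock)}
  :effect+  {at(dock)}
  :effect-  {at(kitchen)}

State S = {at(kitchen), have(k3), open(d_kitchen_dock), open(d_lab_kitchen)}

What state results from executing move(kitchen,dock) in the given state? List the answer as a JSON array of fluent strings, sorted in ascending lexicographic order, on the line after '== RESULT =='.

Compute (S \ del) ∪ add:
  pre ⊆ S: {at(kitchen), open(d_kitchen_dock)} ⊆ S  — applicable
  S \ del = {have(k3), open(d_kitchen_dock), open(d_lab_kitchen)}
  ∪ add   = {at(dock), have(k3), open(d_kitchen_dock), open(d_lab_kitchen)}

== RESULT ==
["at(dock)", "have(k3)", "open(d_kitchen_dock)", "open(d_lab_kitchen)"]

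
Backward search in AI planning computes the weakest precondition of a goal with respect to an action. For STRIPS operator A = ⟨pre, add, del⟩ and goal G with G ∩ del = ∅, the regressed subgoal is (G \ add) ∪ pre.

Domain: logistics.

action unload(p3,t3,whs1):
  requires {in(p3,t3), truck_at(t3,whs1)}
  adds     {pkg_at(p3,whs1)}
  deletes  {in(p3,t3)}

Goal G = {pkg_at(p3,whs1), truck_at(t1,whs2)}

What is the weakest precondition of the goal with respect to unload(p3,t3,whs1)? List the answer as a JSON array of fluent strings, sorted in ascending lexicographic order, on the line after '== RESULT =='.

Regress:
  G ∩ del = {}  (empty — regression defined)
  G \ add = {pkg_at(p3,whs1), truck_at(t1,whs2)} \ {pkg_at(p3,whs1)} = {truck_at(t1,whs2)}
  ∪ pre   = {truck_at(t1,whs2)} ∪ {in(p3,t3), truck_at(t3,whs1)}
          = {in(p3,t3), truck_at(t1,whs2), truck_at(t3,whs1)}

== RESULT ==
["in(p3,t3)", "truck_at(t1,whs2)", "truck_at(t3,whs1)"]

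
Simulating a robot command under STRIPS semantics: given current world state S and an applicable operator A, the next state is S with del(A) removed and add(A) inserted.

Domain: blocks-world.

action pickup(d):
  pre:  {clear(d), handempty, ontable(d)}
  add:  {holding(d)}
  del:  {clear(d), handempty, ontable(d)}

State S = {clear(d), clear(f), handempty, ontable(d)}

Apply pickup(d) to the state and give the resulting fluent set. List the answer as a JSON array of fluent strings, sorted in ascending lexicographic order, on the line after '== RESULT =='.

Compute (S \ del) ∪ add:
  pre ⊆ S: {clear(d), handempty, ontable(d)} ⊆ S  — applicable
  S \ del = {clear(f)}
  ∪ add   = {clear(f), holding(d)}

== RESULT ==
["clear(f)", "holding(d)"]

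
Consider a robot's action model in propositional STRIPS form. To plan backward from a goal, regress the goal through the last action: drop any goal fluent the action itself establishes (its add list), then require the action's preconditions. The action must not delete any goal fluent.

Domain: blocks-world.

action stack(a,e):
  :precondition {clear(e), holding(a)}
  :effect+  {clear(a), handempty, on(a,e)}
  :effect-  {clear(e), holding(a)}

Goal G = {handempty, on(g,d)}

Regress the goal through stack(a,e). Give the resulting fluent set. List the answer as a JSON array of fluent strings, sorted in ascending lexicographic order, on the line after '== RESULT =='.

Regress:
  G ∩ del = {}  (empty — regression defined)
  G \ add = {handempty, on(g,d)} \ {clear(a), handempty, on(a,e)} = {on(g,d)}
  ∪ pre   = {on(g,d)} ∪ {clear(e), holding(a)}
          = {clear(e), holding(a), on(g,d)}

== RESULT ==
["clear(e)", "holding(a)", "on(g,d)"]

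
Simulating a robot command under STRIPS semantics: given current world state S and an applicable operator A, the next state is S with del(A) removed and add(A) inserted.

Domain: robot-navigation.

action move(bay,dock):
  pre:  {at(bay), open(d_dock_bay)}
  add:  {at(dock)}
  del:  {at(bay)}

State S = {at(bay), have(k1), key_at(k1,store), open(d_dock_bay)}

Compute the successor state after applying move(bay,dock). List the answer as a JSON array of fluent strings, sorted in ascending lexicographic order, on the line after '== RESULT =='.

Progress:
  pre ⊆ S: {at(bay), open(d_dock_bay)} ⊆ S  — applicable
  S \ del = {have(k1), key_at(k1,store), open(d_dock_bay)}
  ∪ add   = {at(dock), have(k1), key_at(k1,store), open(d_dock_bay)}

== RESULT ==
["at(dock)", "have(k1)", "key_at(k1,store)", "open(d_dock_bay)"]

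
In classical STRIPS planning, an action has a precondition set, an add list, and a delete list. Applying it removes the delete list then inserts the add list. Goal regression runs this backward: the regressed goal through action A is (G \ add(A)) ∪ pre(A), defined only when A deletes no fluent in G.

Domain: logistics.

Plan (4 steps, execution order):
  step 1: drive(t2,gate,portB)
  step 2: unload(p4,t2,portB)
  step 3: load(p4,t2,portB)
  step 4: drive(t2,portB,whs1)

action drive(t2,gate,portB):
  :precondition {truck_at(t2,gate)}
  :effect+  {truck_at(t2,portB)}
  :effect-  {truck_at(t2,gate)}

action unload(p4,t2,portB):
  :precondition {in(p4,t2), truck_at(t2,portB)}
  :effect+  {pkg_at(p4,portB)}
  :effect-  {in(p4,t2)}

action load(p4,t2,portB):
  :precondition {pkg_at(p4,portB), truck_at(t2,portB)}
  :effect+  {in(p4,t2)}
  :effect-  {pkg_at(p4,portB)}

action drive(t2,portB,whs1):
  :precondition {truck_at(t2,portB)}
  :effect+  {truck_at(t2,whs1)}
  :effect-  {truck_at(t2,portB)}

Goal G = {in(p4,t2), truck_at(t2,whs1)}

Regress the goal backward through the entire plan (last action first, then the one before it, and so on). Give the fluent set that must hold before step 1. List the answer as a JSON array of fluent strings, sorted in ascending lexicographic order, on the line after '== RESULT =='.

Regress step by step:
  through step 4 (drive(t2,portB,whs1)): drop {truck_at(t2,whs1)}, keep {in(p4,t2)}, require {truck_at(t2,portB)}
    → {in(p4,t2), truck_at(t2,portB)}
  through step 3 (load(p4,t2,portB)): drop {in(p4,t2)}, keep {truck_at(t2,portB)}, require {pkg_at(p4,portB), truck_at(t2,portB)}
    → {pkg_at(p4,portB), truck_at(t2,portB)}
  through step 2 (unload(p4,t2,portB)): drop {pkg_at(p4,portB)}, keep {truck_at(t2,portB)}, require {in(p4,t2), truck_at(t2,portB)}
    → {in(p4,t2), truck_at(t2,portB)}
  through step 1 (drive(t2,gate,portB)): drop {truck_at(t2,portB)}, keep {in(p4,t2)}, require {truck_at(t2,gate)}
    → {in(p4,t2), truck_at(t2,gate)}

== RESULT ==
["in(p4,t2)", "truck_at(t2,gate)"]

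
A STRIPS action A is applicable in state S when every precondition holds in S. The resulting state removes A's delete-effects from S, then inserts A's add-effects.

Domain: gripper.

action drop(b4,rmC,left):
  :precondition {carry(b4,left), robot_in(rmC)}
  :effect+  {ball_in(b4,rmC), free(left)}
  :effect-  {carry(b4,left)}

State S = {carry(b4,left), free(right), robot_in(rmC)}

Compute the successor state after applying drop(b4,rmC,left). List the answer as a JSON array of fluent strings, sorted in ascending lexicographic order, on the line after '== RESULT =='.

Progress:
  pre ⊆ S: {carry(b4,left), robot_in(rmC)} ⊆ S  — applicable
  S \ del = {free(right), robot_in(rmC)}
  ∪ add   = {ball_in(b4,rmC), free(left), free(right), robot_in(rmC)}

== RESULT ==
["ball_in(b4,rmC)", "free(left)", "free(right)", "robot_in(rmC)"]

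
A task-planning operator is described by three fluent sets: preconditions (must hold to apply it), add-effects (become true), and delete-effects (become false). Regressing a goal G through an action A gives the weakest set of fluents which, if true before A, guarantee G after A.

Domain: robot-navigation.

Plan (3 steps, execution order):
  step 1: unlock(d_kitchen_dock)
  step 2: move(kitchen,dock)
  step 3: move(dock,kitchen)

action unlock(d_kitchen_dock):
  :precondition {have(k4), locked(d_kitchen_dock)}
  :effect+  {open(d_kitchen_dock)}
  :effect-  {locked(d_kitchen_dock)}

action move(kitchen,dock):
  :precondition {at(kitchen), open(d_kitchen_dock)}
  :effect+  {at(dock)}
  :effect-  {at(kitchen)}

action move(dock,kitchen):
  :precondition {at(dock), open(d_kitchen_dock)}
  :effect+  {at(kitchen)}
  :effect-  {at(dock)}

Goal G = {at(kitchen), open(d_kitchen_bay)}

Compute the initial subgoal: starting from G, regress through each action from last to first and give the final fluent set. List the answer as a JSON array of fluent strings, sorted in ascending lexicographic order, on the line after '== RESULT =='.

Work backward from the goal:
  through step 3 (move(dock,kitchen)): drop {at(kitchen)}, keep {open(d_kitchen_bay)}, require {at(dock), open(d_kitchen_dock)}
    → {at(dock), open(d_kitchen_bay), open(d_kitchen_dock)}
  through step 2 (move(kitchen,dock)): drop {at(dock)}, keep {open(d_kitchen_bay), open(d_kitchen_dock)}, require {at(kitchen), open(d_kitchen_dock)}
    → {at(kitchen), open(d_kitchen_bay), open(d_kitchen_dock)}
  through step 1 (unlock(d_kitchen_dock)): drop {open(d_kitchen_dock)}, keep {at(kitchen), open(d_kitchen_bay)}, require {have(k4), locked(d_kitchen_dock)}
    → {at(kitchen), have(k4), locked(d_kitchen_dock), open(d_kitchen_bay)}

== RESULT ==
["at(kitchen)", "have(k4)", "locked(d_kitchen_dock)", "open(d_kitchen_bay)"]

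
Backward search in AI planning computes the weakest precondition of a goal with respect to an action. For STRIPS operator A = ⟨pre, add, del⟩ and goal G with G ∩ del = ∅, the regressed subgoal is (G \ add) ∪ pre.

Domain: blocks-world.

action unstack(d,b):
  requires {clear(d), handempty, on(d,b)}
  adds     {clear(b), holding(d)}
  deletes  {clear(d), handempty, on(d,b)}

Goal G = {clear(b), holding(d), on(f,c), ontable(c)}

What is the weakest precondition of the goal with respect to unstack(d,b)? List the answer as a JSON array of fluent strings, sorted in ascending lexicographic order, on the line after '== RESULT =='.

Compute (G \ add) ∪ pre:
  G ∩ del = {}  (empty — regression defined)
  G \ add = {clear(b), holding(d), on(f,c), ontable(c)} \ {clear(b), holding(d)} = {on(f,c), ontable(c)}
  ∪ pre   = {on(f,c), ontable(c)} ∪ {clear(d), handempty, on(d,b)}
          = {clear(d), handempty, on(d,b), on(f,c), ontable(c)}

== RESULT ==
["clear(d)", "handempty", "on(d,b)", "on(f,c)", "ontable(c)"]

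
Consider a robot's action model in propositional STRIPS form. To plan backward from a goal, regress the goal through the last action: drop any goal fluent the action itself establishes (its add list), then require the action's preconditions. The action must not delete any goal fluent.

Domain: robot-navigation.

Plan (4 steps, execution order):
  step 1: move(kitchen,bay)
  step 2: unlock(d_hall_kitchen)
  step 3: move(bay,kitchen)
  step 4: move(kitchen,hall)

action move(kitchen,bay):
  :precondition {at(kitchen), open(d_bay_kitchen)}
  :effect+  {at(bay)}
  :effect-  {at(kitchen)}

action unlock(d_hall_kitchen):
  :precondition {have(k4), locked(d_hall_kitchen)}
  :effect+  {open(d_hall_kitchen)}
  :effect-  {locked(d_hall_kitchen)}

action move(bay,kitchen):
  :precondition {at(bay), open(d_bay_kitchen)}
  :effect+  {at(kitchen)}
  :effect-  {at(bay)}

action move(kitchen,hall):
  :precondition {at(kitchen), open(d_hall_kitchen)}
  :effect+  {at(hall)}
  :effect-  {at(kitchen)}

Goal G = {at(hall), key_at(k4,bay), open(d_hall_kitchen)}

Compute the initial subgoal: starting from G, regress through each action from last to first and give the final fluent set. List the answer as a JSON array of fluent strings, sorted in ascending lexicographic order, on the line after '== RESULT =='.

Regress step by step:
  through step 4 (move(kitchen,hall)): drop {at(hall)}, keep {key_at(k4,bay), open(d_hall_kitchen)}, require {at(kitchen), open(d_hall_kitchen)}
    → {at(kitchen), key_at(k4,bay), open(d_hall_kitchen)}
  through step 3 (move(bay,kitchen)): drop {at(kitchen)}, keep {key_at(k4,bay), open(d_hall_kitchen)}, require {at(bay), open(d_bay_kitchen)}
    → {at(bay), key_at(k4,bay), open(d_bay_kitchen), open(d_hall_kitchen)}
  through step 2 (unlock(d_hall_kitchen)): drop {open(d_hall_kitchen)}, keep {at(bay), key_at(k4,bay), open(d_bay_kitchen)}, require {have(k4), locked(d_hall_kitchen)}
    → {at(bay), have(k4), key_at(k4,bay), locked(d_hall_kitchen), open(d_bay_kitchen)}
  through step 1 (move(kitchen,bay)): drop {at(bay)}, keep {have(k4), key_at(k4,bay), locked(d_hall_kitchen), open(d_bay_kitchen)}, require {at(kitchen), open(d_bay_kitchen)}
    → {at(kitchen), have(k4), key_at(k4,bay), locked(d_hall_kitchen), open(d_bay_kitchen)}

== RESULT ==
["at(kitchen)", "have(k4)", "key_at(k4,bay)", "locked(d_hall_kitchen)", "open(d_bay_kitchen)"]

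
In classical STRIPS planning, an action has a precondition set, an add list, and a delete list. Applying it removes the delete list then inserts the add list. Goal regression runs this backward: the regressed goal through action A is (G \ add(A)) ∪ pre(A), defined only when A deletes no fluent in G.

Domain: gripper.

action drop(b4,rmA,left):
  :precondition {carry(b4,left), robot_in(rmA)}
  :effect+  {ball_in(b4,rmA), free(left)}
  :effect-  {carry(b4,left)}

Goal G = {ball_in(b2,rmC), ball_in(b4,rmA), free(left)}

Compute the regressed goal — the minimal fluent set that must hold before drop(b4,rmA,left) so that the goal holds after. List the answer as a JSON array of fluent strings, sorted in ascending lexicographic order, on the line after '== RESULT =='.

Compute (G \ add) ∪ pre:
  G ∩ del = {}  (empty — regression defined)
  G \ add = {ball_in(b2,rmC), ball_in(b4,rmA), free(left)} \ {ball_in(b4,rmA), free(left)} = {ball_in(b2,rmC)}
  ∪ pre   = {ball_in(b2,rmC)} ∪ {carry(b4,left), robot_in(rmA)}
          = {ball_in(b2,rmC), carry(b4,left), robot_in(rmA)}

== RESULT ==
["ball_in(b2,rmC)", "carry(b4,left)", "robot_in(rmA)"]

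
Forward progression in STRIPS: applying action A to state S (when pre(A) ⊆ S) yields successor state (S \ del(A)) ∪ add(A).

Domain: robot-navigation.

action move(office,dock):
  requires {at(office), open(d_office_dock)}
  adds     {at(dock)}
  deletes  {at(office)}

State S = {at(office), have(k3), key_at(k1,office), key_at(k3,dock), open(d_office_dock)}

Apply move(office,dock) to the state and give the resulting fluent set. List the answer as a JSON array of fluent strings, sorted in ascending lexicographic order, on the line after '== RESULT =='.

Progress:
  pre ⊆ S: {at(office), open(d_office_dock)} ⊆ S  — applicable
  S \ del = {have(k3), key_at(k1,office), key_at(k3,dock), open(d_office_dock)}
  ∪ add   = {at(dock), have(k3), key_at(k1,office), key_at(k3,dock), open(d_office_dock)}

== RESULT ==
["at(dock)", "have(k3)", "key_at(k1,office)", "key_at(k3,dock)", "open(d_office_dock)"]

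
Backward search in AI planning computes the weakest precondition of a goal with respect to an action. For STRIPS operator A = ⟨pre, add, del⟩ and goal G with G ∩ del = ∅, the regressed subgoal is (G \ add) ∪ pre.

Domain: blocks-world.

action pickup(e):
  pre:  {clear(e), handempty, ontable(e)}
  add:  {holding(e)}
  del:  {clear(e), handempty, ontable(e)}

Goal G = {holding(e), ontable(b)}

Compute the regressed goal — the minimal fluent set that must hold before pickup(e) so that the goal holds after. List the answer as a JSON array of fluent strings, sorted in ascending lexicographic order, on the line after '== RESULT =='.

Regress:
  G ∩ del = {}  (empty — regression defined)
  G \ add = {holding(e), ontable(b)} \ {holding(e)} = {ontable(b)}
  ∪ pre   = {ontable(b)} ∪ {clear(e), handempty, ontable(e)}
          = {clear(e), handempty, ontable(b), ontable(e)}

== RESULT ==
["clear(e)", "handempty", "ontable(b)", "ontable(e)"]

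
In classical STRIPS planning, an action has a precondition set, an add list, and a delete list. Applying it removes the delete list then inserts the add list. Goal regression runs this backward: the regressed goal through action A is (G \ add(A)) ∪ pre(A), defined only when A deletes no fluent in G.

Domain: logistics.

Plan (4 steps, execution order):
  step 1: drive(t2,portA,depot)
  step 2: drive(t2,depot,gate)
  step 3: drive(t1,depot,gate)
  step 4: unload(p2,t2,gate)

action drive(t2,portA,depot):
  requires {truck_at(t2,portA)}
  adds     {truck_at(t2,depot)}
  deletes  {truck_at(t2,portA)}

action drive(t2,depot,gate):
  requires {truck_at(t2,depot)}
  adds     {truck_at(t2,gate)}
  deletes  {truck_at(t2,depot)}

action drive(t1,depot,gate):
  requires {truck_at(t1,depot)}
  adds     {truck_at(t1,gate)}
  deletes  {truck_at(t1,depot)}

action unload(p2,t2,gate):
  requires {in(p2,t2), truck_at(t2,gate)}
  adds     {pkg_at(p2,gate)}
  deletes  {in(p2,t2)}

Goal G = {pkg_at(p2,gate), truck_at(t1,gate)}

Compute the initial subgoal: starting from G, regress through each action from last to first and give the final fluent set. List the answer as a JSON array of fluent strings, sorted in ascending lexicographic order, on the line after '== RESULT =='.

Work backward from the goal:
  through step 4 (unload(p2,t2,gate)): drop {pkg_at(p2,gate)}, keep {truck_at(t1,gate)}, require {in(p2,t2), truck_at(t2,gate)}
    → {in(p2,t2), truck_at(t1,gate), truck_at(t2,gate)}
  through step 3 (drive(t1,depot,gate)): drop {truck_at(t1,gate)}, keep {in(p2,t2), truck_at(t2,gate)}, require {truck_at(t1,depot)}
    → {in(p2,t2), truck_at(t1,depot), truck_at(t2,gate)}
  through step 2 (drive(t2,depot,gate)): drop {truck_at(t2,gate)}, keep {in(p2,t2), truck_at(t1,depot)}, require {truck_at(t2,depot)}
    → {in(p2,t2), truck_at(t1,depot), truck_at(t2,depot)}
  through step 1 (drive(t2,portA,depot)): drop {truck_at(t2,depot)}, keep {in(p2,t2), truck_at(t1,depot)}, require {truck_at(t2,portA)}
    → {in(p2,t2), truck_at(t1,depot), truck_at(t2,portA)}

== RESULT ==
["in(p2,t2)", "truck_at(t1,depot)", "truck_at(t2,portA)"]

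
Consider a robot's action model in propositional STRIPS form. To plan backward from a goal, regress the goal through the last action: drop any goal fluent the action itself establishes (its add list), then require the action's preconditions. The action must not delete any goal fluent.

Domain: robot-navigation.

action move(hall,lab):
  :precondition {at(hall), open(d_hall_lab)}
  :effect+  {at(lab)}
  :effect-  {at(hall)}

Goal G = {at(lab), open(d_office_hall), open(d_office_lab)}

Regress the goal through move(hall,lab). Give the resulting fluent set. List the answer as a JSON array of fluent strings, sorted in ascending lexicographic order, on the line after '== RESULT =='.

Compute (G \ add) ∪ pre:
  G ∩ del = {}  (empty — regression defined)
  G \ add = {at(lab), open(d_office_hall), open(d_office_lab)} \ {at(lab)} = {open(d_office_hall), open(d_office_lab)}
  ∪ pre   = {open(d_office_hall), open(d_office_lab)} ∪ {at(hall), open(d_hall_lab)}
          = {at(hall), open(d_hall_lab), open(d_office_hall), open(d_office_lab)}

== RESULT ==
["at(hall)", "open(d_hall_lab)", "open(d_office_hall)", "open(d_office_lab)"]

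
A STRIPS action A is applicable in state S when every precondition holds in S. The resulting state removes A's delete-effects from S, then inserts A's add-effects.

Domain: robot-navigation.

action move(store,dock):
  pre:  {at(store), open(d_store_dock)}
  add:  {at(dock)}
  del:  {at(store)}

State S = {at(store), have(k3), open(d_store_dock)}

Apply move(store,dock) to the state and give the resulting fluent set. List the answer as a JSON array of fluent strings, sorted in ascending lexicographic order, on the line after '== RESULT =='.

Compute (S \ del) ∪ add:
  pre ⊆ S: {at(store), open(d_store_dock)} ⊆ S  — applicable
  S \ del = {have(k3), open(d_store_dock)}
  ∪ add   = {at(dock), have(k3), open(d_store_dock)}

== RESULT ==
["at(dock)", "have(k3)", "open(d_store_dock)"]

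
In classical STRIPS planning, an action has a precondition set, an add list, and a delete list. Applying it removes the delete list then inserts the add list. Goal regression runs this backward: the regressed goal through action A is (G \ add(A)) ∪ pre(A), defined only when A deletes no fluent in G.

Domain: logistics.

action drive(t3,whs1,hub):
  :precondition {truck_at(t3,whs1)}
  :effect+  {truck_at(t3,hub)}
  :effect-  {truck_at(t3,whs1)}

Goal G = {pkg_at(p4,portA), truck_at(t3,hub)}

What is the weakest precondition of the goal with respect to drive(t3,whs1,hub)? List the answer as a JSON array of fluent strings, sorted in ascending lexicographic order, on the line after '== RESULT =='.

Regress:
  G ∩ del = {}  (empty — regression defined)
  G \ add = {pkg_at(p4,portA), truck_at(t3,hub)} \ {truck_at(t3,hub)} = {pkg_at(p4,portA)}
  ∪ pre   = {pkg_at(p4,portA)} ∪ {truck_at(t3,whs1)}
          = {pkg_at(p4,portA), truck_at(t3,whs1)}

== RESULT ==
["pkg_at(p4,portA)", "truck_at(t3,whs1)"]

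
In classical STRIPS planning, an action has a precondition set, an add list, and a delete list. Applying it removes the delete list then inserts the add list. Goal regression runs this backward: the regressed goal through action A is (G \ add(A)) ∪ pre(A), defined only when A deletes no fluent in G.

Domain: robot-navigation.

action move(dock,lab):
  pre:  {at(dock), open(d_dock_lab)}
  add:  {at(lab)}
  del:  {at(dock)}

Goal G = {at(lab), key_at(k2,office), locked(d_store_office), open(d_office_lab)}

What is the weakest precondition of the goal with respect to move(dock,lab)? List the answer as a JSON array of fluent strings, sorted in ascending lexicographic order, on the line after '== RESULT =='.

Regress:
  G ∩ del = {}  (empty — regression defined)
  G \ add = {at(lab), key_at(k2,office), locked(d_store_office), open(d_office_lab)} \ {at(lab)} = {key_at(k2,office), locked(d_store_office), open(d_office_lab)}
  ∪ pre   = {key_at(k2,office), locked(d_store_office), open(d_office_lab)} ∪ {at(dock), open(d_dock_lab)}
          = {at(dock), key_at(k2,office), locked(d_store_office), open(d_dock_lab), open(d_office_lab)}

== RESULT ==
["at(dock)", "key_at(k2,office)", "locked(d_store_office)", "open(d_dock_lab)", "open(d_office_lab)"]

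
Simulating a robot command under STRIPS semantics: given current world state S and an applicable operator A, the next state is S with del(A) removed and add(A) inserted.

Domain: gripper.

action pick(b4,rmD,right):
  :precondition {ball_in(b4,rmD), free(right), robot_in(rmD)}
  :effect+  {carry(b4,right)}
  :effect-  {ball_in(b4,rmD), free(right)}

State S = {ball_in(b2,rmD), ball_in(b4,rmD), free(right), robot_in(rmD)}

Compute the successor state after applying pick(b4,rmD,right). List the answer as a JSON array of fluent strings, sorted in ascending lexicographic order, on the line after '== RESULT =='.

Compute (S \ del) ∪ add:
  pre ⊆ S: {ball_in(b4,rmD), free(right), robot_in(rmD)} ⊆ S  — applicable
  S \ del = {ball_in(b2,rmD), robot_in(rmD)}
  ∪ add   = {ball_in(b2,rmD), carry(b4,right), robot_in(rmD)}

== RESULT ==
["ball_in(b2,rmD)", "carry(b4,right)", "robot_in(rmD)"]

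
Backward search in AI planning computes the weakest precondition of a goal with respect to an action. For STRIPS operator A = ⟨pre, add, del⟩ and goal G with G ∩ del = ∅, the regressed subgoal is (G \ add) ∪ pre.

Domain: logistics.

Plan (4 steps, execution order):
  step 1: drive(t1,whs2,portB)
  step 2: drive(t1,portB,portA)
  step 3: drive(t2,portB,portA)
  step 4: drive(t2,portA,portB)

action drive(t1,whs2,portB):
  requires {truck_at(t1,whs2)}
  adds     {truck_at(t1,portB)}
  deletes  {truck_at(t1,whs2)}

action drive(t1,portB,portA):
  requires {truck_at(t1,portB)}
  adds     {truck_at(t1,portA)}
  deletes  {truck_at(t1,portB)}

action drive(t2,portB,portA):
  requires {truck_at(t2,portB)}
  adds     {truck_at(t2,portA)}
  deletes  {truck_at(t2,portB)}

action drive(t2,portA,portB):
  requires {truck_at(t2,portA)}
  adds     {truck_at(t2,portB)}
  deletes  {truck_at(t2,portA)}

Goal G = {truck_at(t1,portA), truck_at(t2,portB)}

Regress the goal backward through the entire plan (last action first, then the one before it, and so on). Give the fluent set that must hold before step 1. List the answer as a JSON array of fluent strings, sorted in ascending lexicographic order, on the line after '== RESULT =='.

Regress step by step:
  through step 4 (drive(t2,portA,portB)): drop {truck_at(t2,portB)}, keep {truck_at(t1,portA)}, require {truck_at(t2,portA)}
    → {truck_at(t1,portA), truck_at(t2,portA)}
  through step 3 (drive(t2,portB,portA)): drop {truck_at(t2,portA)}, keep {truck_at(t1,portA)}, require {truck_at(t2,portB)}
    → {truck_at(t1,portA), truck_at(t2,portB)}
  through step 2 (drive(t1,portB,portA)): drop {truck_at(t1,portA)}, keep {truck_at(t2,portB)}, require {truck_at(t1,portB)}
    → {truck_at(t1,portB), truck_at(t2,portB)}
  through step 1 (drive(t1,whs2,portB)): drop {truck_at(t1,portB)}, keep {truck_at(t2,portB)}, require {truck_at(t1,whs2)}
    → {truck_at(t1,whs2), truck_at(t2,portB)}

== RESULT ==
["truck_at(t1,whs2)", "truck_at(t2,portB)"]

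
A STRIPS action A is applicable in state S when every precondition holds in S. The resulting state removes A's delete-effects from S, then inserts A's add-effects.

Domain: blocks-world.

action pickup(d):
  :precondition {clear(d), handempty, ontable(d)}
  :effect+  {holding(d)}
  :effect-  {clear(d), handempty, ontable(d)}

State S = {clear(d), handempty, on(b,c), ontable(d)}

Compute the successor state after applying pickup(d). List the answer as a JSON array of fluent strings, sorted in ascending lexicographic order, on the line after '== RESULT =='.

Compute (S \ del) ∪ add:
  pre ⊆ S: {clear(d), handempty, ontable(d)} ⊆ S  — applicable
  S \ del = {on(b,c)}
  ∪ add   = {holding(d), on(b,c)}

== RESULT ==
["holding(d)", "on(b,c)"]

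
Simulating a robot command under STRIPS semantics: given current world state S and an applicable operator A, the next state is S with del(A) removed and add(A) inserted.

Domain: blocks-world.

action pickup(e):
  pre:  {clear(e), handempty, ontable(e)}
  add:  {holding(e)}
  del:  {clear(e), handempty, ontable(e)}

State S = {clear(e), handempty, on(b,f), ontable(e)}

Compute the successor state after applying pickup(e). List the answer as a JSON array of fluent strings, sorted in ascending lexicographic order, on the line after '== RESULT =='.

Compute (S \ del) ∪ add:
  pre ⊆ S: {clear(e), handempty, ontable(e)} ⊆ S  — applicable
  S \ del = {on(b,f)}
  ∪ add   = {holding(e), on(b,f)}

== RESULT ==
["holding(e)", "on(b,f)"]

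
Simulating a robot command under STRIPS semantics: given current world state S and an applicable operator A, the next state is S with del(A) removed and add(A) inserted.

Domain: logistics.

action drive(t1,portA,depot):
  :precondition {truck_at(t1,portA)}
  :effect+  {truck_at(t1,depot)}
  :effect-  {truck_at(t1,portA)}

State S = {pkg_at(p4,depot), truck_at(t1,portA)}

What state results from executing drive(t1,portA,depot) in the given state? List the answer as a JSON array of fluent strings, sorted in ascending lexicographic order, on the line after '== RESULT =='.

Progress:
  pre ⊆ S: {truck_at(t1,portA)} ⊆ S  — applicable
  S \ del = {pkg_at(p4,depot)}
  ∪ add   = {pkg_at(p4,depot), truck_at(t1,depot)}

== RESULT ==
["pkg_at(p4,depot)", "truck_at(t1,depot)"]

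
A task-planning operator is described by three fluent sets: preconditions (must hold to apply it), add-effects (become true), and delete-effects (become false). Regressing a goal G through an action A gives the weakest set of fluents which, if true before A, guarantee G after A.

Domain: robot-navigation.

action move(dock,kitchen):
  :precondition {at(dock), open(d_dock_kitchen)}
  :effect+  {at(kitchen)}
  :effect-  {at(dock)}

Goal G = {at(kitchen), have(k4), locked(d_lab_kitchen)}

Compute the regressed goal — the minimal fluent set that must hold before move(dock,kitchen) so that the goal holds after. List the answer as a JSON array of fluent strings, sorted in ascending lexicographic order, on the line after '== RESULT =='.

Regress:
  G ∩ del = {}  (empty — regression defined)
  G \ add = {at(kitchen), have(k4), locked(d_lab_kitchen)} \ {at(kitchen)} = {have(k4), locked(d_lab_kitchen)}
  ∪ pre   = {have(k4), locked(d_lab_kitchen)} ∪ {at(dock), open(d_dock_kitchen)}
          = {at(dock), have(k4), locked(d_lab_kitchen), open(d_dock_kitchen)}

== RESULT ==
["at(dock)", "have(k4)", "locked(d_lab_kitchen)", "open(d_dock_kitchen)"]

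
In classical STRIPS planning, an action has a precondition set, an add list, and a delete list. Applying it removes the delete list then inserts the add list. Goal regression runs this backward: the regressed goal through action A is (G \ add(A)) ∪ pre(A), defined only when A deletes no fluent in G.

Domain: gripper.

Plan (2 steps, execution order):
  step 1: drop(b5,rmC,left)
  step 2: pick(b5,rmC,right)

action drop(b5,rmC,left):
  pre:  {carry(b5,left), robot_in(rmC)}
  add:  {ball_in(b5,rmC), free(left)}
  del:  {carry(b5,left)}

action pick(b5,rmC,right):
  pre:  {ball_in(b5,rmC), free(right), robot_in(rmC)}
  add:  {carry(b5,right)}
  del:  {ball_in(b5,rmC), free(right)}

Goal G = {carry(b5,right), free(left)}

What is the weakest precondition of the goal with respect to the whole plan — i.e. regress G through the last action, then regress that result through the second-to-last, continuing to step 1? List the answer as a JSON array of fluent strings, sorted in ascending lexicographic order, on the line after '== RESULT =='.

Work backward from the goal:
  through step 2 (pick(b5,rmC,right)): drop {carry(b5,right)}, keep {free(left)}, require {ball_in(b5,rmC), free(right), robot_in(rmC)}
    → {ball_in(b5,rmC), free(left), free(right), robot_in(rmC)}
  through step 1 (drop(b5,rmC,left)): drop {ball_in(b5,rmC), free(left)}, keep {free(right), robot_in(rmC)}, require {carry(b5,left), robot_in(rmC)}
    → {carry(b5,left), free(right), robot_in(rmC)}

== RESULT ==
["carry(b5,left)", "free(right)", "robot_in(rmC)"]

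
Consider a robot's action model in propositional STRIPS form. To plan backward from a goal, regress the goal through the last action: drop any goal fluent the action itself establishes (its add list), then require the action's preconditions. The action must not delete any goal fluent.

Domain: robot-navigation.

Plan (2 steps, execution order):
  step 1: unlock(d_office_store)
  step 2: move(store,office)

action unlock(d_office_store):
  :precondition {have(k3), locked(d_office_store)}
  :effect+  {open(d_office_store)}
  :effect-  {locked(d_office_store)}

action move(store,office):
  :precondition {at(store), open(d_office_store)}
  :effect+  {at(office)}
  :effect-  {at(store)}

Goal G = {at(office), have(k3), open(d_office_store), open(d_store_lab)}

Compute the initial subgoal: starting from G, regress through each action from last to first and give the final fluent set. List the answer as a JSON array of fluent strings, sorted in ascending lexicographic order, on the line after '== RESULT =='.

Regress step by step:
  through step 2 (move(store,office)): drop {at(office)}, keep {have(k3), open(d_office_store), open(d_store_lab)}, require {at(store), open(d_office_store)}
    → {at(store), have(k3), open(d_office_store), open(d_store_lab)}
  through step 1 (unlock(d_office_store)): drop {open(d_office_store)}, keep {at(store), have(k3), open(d_store_lab)}, require {have(k3), locked(d_office_store)}
    → {at(store), have(k3), locked(d_office_store), open(d_store_lab)}

== RESULT ==
["at(store)", "have(k3)", "locked(d_office_store)", "open(d_store_lab)"]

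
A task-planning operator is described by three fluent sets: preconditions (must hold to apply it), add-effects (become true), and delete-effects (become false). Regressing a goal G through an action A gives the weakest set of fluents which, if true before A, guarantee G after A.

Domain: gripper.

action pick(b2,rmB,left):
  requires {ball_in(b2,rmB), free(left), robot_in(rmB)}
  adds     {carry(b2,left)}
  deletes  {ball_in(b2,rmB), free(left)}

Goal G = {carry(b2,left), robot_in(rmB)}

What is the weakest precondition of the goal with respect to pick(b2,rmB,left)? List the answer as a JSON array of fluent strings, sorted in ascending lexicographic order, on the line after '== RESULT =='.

Compute (G \ add) ∪ pre:
  G ∩ del = {}  (empty — regression defined)
  G \ add = {carry(b2,left), robot_in(rmB)} \ {carry(b2,left)} = {robot_in(rmB)}
  ∪ pre   = {robot_in(rmB)} ∪ {ball_in(b2,rmB), free(left), robot_in(rmB)}
          = {ball_in(b2,rmB), free(left), robot_in(rmB)}

== RESULT ==
["ball_in(b2,rmB)", "free(left)", "robot_in(rmB)"]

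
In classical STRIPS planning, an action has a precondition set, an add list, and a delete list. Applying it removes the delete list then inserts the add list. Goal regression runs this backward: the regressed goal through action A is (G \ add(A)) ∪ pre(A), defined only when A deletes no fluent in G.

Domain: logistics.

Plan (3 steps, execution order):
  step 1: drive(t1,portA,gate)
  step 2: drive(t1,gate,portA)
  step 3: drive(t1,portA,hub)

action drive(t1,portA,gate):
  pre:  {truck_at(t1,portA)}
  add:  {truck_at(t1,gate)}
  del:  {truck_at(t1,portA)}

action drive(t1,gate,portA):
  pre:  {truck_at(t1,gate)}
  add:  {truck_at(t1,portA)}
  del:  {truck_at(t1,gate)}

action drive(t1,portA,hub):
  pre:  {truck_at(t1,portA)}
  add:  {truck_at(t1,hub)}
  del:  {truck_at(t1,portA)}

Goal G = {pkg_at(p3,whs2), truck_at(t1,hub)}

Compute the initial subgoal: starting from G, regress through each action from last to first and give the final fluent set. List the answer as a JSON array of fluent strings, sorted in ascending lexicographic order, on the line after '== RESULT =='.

Regress step by step:
  through step 3 (drive(t1,portA,hub)): drop {truck_at(t1,hub)}, keep {pkg_at(p3,whs2)}, require {truck_at(t1,portA)}
    → {pkg_at(p3,whs2), truck_at(t1,portA)}
  through step 2 (drive(t1,gate,portA)): drop {truck_at(t1,portA)}, keep {pkg_at(p3,whs2)}, require {truck_at(t1,gate)}
    → {pkg_at(p3,whs2), truck_at(t1,gate)}
  through step 1 (drive(t1,portA,gate)): drop {truck_at(t1,gate)}, keep {pkg_at(p3,whs2)}, require {truck_at(t1,portA)}
    → {pkg_at(p3,whs2), truck_at(t1,portA)}

== RESULT ==
["pkg_at(p3,whs2)", "truck_at(t1,portA)"]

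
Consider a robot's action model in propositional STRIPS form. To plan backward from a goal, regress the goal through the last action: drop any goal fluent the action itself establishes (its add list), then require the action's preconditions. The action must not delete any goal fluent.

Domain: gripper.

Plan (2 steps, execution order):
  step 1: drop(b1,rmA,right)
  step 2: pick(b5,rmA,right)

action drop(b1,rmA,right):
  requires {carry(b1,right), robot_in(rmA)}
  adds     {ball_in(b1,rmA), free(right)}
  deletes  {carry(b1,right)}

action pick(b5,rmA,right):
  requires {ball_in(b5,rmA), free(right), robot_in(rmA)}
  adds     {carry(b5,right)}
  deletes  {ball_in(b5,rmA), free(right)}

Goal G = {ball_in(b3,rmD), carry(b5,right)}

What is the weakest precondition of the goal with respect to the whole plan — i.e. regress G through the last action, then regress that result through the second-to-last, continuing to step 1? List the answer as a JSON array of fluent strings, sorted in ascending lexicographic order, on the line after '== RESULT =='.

Work backward from the goal:
  through step 2 (pick(b5,rmA,right)): drop {carry(b5,right)}, keep {ball_in(b3,rmD)}, require {ball_in(b5,rmA), free(right), robot_in(rmA)}
    → {ball_in(b3,rmD), ball_in(b5,rmA), free(right), robot_in(rmA)}
  through step 1 (drop(b1,rmA,right)): drop {free(right)}, keep {ball_in(b3,rmD), ball_in(b5,rmA), robot_in(rmA)}, require {carry(b1,right), robot_in(rmA)}
    → {ball_in(b3,rmD), ball_in(b5,rmA), carry(b1,right), robot_in(rmA)}

== RESULT ==
["ball_in(b3,rmD)", "ball_in(b5,rmA)", "carry(b1,right)", "robot_in(rmA)"]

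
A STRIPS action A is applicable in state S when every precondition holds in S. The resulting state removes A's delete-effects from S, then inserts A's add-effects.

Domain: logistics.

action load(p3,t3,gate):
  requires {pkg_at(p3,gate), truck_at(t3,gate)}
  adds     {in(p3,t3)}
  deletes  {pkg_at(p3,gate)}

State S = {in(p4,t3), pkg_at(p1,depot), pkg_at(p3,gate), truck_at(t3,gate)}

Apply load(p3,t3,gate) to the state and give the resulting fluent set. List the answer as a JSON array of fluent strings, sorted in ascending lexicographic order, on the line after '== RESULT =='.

Compute (S \ del) ∪ add:
  pre ⊆ S: {pkg_at(p3,gate), truck_at(t3,gate)} ⊆ S  — applicable
  S \ del = {in(p4,t3), pkg_at(p1,depot), truck_at(t3,gate)}
  ∪ add   = {in(p3,t3), in(p4,t3), pkg_at(p1,depot), truck_at(t3,gate)}

== RESULT ==
["in(p3,t3)", "in(p4,t3)", "pkg_at(p1,depot)", "truck_at(t3,gate)"]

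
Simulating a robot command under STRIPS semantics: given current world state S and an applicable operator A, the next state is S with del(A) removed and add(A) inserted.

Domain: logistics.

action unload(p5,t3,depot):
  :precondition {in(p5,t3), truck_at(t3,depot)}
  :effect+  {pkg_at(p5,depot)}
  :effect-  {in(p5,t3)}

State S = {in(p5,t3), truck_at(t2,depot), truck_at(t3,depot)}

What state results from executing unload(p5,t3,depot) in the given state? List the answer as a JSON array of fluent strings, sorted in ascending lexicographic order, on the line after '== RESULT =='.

Progress:
  pre ⊆ S: {in(p5,t3), truck_at(t3,depot)} ⊆ S  — applicable
  S \ del = {truck_at(t2,depot), truck_at(t3,depot)}
  ∪ add   = {pkg_at(p5,depot), truck_at(t2,depot), truck_at(t3,depot)}

== RESULT ==
["pkg_at(p5,depot)", "truck_at(t2,depot)", "truck_at(t3,depot)"]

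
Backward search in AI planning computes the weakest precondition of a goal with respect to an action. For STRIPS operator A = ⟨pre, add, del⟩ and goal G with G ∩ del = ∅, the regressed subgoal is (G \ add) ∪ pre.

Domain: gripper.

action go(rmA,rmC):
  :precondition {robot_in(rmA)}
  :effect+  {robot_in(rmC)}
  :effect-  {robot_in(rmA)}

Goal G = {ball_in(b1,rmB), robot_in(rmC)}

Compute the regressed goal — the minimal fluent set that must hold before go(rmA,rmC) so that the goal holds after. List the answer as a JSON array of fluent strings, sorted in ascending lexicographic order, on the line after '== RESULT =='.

Compute (G \ add) ∪ pre:
  G ∩ del = {}  (empty — regression defined)
  G \ add = {ball_in(b1,rmB), robot_in(rmC)} \ {robot_in(rmC)} = {ball_in(b1,rmB)}
  ∪ pre   = {ball_in(b1,rmB)} ∪ {robot_in(rmA)}
          = {ball_in(b1,rmB), robot_in(rmA)}

== RESULT ==
["ball_in(b1,rmB)", "robot_in(rmA)"]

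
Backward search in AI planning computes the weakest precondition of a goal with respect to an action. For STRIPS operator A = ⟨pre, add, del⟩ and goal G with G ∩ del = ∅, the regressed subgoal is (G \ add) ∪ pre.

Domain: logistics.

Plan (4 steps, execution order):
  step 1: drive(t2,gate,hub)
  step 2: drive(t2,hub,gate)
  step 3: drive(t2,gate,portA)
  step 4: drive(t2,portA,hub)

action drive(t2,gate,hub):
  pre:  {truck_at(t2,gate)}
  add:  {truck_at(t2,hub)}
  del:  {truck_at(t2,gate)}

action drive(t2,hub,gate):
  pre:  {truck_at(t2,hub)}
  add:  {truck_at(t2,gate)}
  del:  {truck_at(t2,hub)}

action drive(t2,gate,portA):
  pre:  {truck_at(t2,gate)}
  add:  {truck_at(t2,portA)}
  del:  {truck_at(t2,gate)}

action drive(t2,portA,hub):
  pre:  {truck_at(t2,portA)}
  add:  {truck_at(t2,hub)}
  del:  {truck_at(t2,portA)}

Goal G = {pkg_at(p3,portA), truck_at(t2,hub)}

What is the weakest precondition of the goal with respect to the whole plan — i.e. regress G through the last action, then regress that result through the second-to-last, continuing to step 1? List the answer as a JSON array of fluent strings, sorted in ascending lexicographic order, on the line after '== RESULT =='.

Work backward from the goal:
  through step 4 (drive(t2,portA,hub)): drop {truck_at(t2,hub)}, keep {pkg_at(p3,portA)}, require {truck_at(t2,portA)}
    → {pkg_at(p3,portA), truck_at(t2,portA)}
  through step 3 (drive(t2,gate,portA)): drop {truck_at(t2,portA)}, keep {pkg_at(p3,portA)}, require {truck_at(t2,gate)}
    → {pkg_at(p3,portA), truck_at(t2,gate)}
  through step 2 (drive(t2,hub,gate)): drop {truck_at(t2,gate)}, keep {pkg_at(p3,portA)}, require {truck_at(t2,hub)}
    → {pkg_at(p3,portA), truck_at(t2,hub)}
  through step 1 (drive(t2,gate,hub)): drop {truck_at(t2,hub)}, keep {pkg_at(p3,portA)}, require {truck_at(t2,gate)}
    → {pkg_at(p3,portA), truck_at(t2,gate)}

== RESULT ==
["pkg_at(p3,portA)", "truck_at(t2,gate)"]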